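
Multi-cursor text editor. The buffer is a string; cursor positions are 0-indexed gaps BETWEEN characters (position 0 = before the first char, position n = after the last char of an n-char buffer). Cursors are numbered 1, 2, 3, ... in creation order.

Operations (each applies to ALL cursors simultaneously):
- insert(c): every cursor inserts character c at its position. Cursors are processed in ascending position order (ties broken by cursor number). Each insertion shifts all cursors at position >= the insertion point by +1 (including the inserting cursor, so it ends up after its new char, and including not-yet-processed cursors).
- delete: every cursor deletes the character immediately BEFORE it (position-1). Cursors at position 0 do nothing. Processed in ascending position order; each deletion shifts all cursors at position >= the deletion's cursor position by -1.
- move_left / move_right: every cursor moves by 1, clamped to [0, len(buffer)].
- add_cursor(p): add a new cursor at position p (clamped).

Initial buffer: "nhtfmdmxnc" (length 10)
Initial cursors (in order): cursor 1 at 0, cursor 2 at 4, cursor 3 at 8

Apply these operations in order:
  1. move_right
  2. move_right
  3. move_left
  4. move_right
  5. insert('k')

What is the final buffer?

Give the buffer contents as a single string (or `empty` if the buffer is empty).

After op 1 (move_right): buffer="nhtfmdmxnc" (len 10), cursors c1@1 c2@5 c3@9, authorship ..........
After op 2 (move_right): buffer="nhtfmdmxnc" (len 10), cursors c1@2 c2@6 c3@10, authorship ..........
After op 3 (move_left): buffer="nhtfmdmxnc" (len 10), cursors c1@1 c2@5 c3@9, authorship ..........
After op 4 (move_right): buffer="nhtfmdmxnc" (len 10), cursors c1@2 c2@6 c3@10, authorship ..........
After op 5 (insert('k')): buffer="nhktfmdkmxnck" (len 13), cursors c1@3 c2@8 c3@13, authorship ..1....2....3

Answer: nhktfmdkmxnck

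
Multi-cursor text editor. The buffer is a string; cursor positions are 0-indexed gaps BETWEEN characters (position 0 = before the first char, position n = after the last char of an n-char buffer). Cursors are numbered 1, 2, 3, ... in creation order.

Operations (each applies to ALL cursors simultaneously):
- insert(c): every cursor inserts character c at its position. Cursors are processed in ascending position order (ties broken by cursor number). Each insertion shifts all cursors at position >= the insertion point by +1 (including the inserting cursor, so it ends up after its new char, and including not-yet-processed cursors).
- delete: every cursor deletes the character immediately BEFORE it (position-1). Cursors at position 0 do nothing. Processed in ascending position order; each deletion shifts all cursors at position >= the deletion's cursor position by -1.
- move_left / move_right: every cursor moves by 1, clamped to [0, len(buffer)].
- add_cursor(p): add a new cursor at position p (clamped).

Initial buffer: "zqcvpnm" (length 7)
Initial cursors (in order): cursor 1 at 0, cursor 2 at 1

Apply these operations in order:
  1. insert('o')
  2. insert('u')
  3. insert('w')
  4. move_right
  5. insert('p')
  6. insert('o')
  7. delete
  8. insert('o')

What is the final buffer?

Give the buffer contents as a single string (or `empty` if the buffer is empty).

Answer: ouwzpoouwqpocvpnm

Derivation:
After op 1 (insert('o')): buffer="ozoqcvpnm" (len 9), cursors c1@1 c2@3, authorship 1.2......
After op 2 (insert('u')): buffer="ouzouqcvpnm" (len 11), cursors c1@2 c2@5, authorship 11.22......
After op 3 (insert('w')): buffer="ouwzouwqcvpnm" (len 13), cursors c1@3 c2@7, authorship 111.222......
After op 4 (move_right): buffer="ouwzouwqcvpnm" (len 13), cursors c1@4 c2@8, authorship 111.222......
After op 5 (insert('p')): buffer="ouwzpouwqpcvpnm" (len 15), cursors c1@5 c2@10, authorship 111.1222.2.....
After op 6 (insert('o')): buffer="ouwzpoouwqpocvpnm" (len 17), cursors c1@6 c2@12, authorship 111.11222.22.....
After op 7 (delete): buffer="ouwzpouwqpcvpnm" (len 15), cursors c1@5 c2@10, authorship 111.1222.2.....
After op 8 (insert('o')): buffer="ouwzpoouwqpocvpnm" (len 17), cursors c1@6 c2@12, authorship 111.11222.22.....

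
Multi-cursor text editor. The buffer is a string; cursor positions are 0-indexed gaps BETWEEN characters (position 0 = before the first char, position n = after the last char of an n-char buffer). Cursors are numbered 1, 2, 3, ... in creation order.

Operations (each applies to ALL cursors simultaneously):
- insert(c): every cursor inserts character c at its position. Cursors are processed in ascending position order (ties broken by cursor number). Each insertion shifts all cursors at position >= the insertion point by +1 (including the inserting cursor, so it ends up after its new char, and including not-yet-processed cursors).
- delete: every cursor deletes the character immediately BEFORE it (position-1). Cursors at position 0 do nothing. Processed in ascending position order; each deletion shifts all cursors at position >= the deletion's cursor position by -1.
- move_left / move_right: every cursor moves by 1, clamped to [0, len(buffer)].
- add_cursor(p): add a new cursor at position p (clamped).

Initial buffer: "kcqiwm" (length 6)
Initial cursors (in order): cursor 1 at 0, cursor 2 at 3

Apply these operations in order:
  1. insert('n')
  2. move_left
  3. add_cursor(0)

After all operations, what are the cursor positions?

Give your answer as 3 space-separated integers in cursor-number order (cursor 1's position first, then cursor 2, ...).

Answer: 0 4 0

Derivation:
After op 1 (insert('n')): buffer="nkcqniwm" (len 8), cursors c1@1 c2@5, authorship 1...2...
After op 2 (move_left): buffer="nkcqniwm" (len 8), cursors c1@0 c2@4, authorship 1...2...
After op 3 (add_cursor(0)): buffer="nkcqniwm" (len 8), cursors c1@0 c3@0 c2@4, authorship 1...2...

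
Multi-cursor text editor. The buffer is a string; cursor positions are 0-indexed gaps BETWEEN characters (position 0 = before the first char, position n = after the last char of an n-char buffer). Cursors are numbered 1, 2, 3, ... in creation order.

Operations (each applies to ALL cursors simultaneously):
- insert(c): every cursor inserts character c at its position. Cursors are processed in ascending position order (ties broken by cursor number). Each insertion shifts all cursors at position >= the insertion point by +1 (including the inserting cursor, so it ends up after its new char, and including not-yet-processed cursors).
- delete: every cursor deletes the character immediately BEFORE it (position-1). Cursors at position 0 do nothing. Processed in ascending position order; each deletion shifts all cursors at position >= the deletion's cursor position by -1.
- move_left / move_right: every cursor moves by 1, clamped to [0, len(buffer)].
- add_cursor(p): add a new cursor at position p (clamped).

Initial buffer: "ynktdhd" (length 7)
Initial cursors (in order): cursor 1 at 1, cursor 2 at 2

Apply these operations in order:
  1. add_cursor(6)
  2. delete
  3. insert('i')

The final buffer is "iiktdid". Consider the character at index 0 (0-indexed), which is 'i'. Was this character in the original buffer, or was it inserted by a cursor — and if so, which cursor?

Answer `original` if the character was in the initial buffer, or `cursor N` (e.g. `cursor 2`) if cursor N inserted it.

After op 1 (add_cursor(6)): buffer="ynktdhd" (len 7), cursors c1@1 c2@2 c3@6, authorship .......
After op 2 (delete): buffer="ktdd" (len 4), cursors c1@0 c2@0 c3@3, authorship ....
After op 3 (insert('i')): buffer="iiktdid" (len 7), cursors c1@2 c2@2 c3@6, authorship 12...3.
Authorship (.=original, N=cursor N): 1 2 . . . 3 .
Index 0: author = 1

Answer: cursor 1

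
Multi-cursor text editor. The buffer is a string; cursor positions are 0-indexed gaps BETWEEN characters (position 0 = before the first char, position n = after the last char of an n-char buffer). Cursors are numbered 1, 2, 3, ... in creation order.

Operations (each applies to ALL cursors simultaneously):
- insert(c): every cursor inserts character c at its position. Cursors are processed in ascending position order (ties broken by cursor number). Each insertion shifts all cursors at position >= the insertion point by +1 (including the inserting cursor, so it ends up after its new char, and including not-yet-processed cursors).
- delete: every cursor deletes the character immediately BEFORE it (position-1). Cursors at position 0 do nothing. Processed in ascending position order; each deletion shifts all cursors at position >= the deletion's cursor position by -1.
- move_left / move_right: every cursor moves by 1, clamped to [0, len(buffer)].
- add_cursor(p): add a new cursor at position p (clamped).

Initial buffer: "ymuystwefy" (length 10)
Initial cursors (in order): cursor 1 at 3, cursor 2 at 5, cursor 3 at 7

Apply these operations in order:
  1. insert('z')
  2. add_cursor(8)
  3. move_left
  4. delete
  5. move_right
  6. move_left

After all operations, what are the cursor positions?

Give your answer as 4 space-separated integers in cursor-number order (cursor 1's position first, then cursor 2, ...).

After op 1 (insert('z')): buffer="ymuzysztwzefy" (len 13), cursors c1@4 c2@7 c3@10, authorship ...1..2..3...
After op 2 (add_cursor(8)): buffer="ymuzysztwzefy" (len 13), cursors c1@4 c2@7 c4@8 c3@10, authorship ...1..2..3...
After op 3 (move_left): buffer="ymuzysztwzefy" (len 13), cursors c1@3 c2@6 c4@7 c3@9, authorship ...1..2..3...
After op 4 (delete): buffer="ymzytzefy" (len 9), cursors c1@2 c2@4 c4@4 c3@5, authorship ..1..3...
After op 5 (move_right): buffer="ymzytzefy" (len 9), cursors c1@3 c2@5 c4@5 c3@6, authorship ..1..3...
After op 6 (move_left): buffer="ymzytzefy" (len 9), cursors c1@2 c2@4 c4@4 c3@5, authorship ..1..3...

Answer: 2 4 5 4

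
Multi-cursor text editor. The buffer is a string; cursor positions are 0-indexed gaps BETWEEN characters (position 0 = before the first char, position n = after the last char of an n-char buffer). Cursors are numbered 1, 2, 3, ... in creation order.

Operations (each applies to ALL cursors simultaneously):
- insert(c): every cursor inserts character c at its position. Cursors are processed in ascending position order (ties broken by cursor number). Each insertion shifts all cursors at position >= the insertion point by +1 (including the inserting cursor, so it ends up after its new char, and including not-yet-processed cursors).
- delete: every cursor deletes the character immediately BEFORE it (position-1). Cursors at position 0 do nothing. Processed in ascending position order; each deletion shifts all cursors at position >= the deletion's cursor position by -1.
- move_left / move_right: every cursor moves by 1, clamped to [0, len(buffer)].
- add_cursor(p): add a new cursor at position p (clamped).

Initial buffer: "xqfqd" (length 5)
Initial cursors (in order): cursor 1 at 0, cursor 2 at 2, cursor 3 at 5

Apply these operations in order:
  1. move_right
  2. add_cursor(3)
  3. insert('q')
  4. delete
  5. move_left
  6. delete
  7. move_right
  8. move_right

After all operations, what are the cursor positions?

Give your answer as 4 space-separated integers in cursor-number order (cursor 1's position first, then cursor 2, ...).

After op 1 (move_right): buffer="xqfqd" (len 5), cursors c1@1 c2@3 c3@5, authorship .....
After op 2 (add_cursor(3)): buffer="xqfqd" (len 5), cursors c1@1 c2@3 c4@3 c3@5, authorship .....
After op 3 (insert('q')): buffer="xqqfqqqdq" (len 9), cursors c1@2 c2@6 c4@6 c3@9, authorship .1..24..3
After op 4 (delete): buffer="xqfqd" (len 5), cursors c1@1 c2@3 c4@3 c3@5, authorship .....
After op 5 (move_left): buffer="xqfqd" (len 5), cursors c1@0 c2@2 c4@2 c3@4, authorship .....
After op 6 (delete): buffer="fd" (len 2), cursors c1@0 c2@0 c4@0 c3@1, authorship ..
After op 7 (move_right): buffer="fd" (len 2), cursors c1@1 c2@1 c4@1 c3@2, authorship ..
After op 8 (move_right): buffer="fd" (len 2), cursors c1@2 c2@2 c3@2 c4@2, authorship ..

Answer: 2 2 2 2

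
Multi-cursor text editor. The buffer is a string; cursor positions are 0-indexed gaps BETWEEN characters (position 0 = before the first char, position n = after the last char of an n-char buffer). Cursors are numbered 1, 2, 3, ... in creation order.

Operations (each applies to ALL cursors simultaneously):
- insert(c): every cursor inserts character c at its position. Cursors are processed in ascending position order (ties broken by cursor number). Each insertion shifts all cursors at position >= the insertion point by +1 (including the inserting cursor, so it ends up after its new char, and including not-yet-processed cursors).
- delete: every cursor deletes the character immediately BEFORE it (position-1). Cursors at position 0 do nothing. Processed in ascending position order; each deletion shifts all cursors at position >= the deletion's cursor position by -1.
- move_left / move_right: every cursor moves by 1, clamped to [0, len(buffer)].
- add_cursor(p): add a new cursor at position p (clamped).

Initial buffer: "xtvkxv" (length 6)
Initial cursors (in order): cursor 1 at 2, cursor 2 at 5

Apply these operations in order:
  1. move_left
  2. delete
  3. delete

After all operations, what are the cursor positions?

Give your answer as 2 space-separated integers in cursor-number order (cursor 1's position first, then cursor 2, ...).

Answer: 0 1

Derivation:
After op 1 (move_left): buffer="xtvkxv" (len 6), cursors c1@1 c2@4, authorship ......
After op 2 (delete): buffer="tvxv" (len 4), cursors c1@0 c2@2, authorship ....
After op 3 (delete): buffer="txv" (len 3), cursors c1@0 c2@1, authorship ...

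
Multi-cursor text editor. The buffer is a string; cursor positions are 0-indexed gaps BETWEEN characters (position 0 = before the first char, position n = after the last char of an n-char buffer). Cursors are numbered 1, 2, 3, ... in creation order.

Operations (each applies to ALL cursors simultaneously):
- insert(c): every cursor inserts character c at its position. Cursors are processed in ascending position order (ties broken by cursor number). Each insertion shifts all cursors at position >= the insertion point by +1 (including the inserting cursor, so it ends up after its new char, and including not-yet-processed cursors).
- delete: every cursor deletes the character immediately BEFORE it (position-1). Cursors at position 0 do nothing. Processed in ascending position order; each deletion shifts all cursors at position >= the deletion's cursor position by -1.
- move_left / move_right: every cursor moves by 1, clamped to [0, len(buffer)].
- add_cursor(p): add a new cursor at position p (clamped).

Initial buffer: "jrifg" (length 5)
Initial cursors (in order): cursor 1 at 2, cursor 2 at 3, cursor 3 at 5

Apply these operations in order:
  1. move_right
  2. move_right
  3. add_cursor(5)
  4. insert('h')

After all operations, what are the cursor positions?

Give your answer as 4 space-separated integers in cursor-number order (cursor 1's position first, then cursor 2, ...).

Answer: 5 9 9 9

Derivation:
After op 1 (move_right): buffer="jrifg" (len 5), cursors c1@3 c2@4 c3@5, authorship .....
After op 2 (move_right): buffer="jrifg" (len 5), cursors c1@4 c2@5 c3@5, authorship .....
After op 3 (add_cursor(5)): buffer="jrifg" (len 5), cursors c1@4 c2@5 c3@5 c4@5, authorship .....
After op 4 (insert('h')): buffer="jrifhghhh" (len 9), cursors c1@5 c2@9 c3@9 c4@9, authorship ....1.234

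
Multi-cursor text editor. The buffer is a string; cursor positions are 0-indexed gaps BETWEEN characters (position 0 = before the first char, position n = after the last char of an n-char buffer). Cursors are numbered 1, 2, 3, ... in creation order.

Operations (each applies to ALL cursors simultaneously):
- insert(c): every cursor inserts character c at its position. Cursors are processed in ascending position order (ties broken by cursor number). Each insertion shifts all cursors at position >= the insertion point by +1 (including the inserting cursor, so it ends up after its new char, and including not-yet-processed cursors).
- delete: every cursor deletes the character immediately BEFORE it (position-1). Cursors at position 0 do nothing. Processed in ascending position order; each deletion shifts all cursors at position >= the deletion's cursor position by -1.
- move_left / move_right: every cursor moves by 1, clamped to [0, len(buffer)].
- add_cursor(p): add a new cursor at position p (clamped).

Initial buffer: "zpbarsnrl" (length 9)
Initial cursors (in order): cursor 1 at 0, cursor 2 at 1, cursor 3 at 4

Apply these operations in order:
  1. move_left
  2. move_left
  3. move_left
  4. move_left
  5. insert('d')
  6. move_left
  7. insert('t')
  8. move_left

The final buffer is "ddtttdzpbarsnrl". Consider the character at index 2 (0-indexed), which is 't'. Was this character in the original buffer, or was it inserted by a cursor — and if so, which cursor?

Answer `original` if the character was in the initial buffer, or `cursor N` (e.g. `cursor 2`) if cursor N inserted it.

After op 1 (move_left): buffer="zpbarsnrl" (len 9), cursors c1@0 c2@0 c3@3, authorship .........
After op 2 (move_left): buffer="zpbarsnrl" (len 9), cursors c1@0 c2@0 c3@2, authorship .........
After op 3 (move_left): buffer="zpbarsnrl" (len 9), cursors c1@0 c2@0 c3@1, authorship .........
After op 4 (move_left): buffer="zpbarsnrl" (len 9), cursors c1@0 c2@0 c3@0, authorship .........
After op 5 (insert('d')): buffer="dddzpbarsnrl" (len 12), cursors c1@3 c2@3 c3@3, authorship 123.........
After op 6 (move_left): buffer="dddzpbarsnrl" (len 12), cursors c1@2 c2@2 c3@2, authorship 123.........
After op 7 (insert('t')): buffer="ddtttdzpbarsnrl" (len 15), cursors c1@5 c2@5 c3@5, authorship 121233.........
After op 8 (move_left): buffer="ddtttdzpbarsnrl" (len 15), cursors c1@4 c2@4 c3@4, authorship 121233.........
Authorship (.=original, N=cursor N): 1 2 1 2 3 3 . . . . . . . . .
Index 2: author = 1

Answer: cursor 1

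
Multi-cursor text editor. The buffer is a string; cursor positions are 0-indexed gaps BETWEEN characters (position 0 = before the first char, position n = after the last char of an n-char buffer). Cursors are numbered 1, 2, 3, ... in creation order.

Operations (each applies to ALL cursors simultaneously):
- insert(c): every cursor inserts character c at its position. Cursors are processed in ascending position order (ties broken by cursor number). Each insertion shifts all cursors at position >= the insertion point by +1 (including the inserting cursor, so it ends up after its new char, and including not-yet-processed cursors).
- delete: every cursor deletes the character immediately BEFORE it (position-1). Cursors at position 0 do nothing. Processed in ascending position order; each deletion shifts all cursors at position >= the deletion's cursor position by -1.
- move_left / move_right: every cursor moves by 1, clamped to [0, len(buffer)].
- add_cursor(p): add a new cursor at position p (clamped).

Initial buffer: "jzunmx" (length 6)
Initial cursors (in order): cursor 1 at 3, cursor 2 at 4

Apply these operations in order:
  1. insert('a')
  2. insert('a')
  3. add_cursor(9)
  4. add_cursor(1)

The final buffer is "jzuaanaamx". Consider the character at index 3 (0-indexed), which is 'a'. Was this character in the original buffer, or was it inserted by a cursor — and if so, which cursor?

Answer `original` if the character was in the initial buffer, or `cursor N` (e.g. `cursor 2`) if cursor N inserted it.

Answer: cursor 1

Derivation:
After op 1 (insert('a')): buffer="jzuanamx" (len 8), cursors c1@4 c2@6, authorship ...1.2..
After op 2 (insert('a')): buffer="jzuaanaamx" (len 10), cursors c1@5 c2@8, authorship ...11.22..
After op 3 (add_cursor(9)): buffer="jzuaanaamx" (len 10), cursors c1@5 c2@8 c3@9, authorship ...11.22..
After op 4 (add_cursor(1)): buffer="jzuaanaamx" (len 10), cursors c4@1 c1@5 c2@8 c3@9, authorship ...11.22..
Authorship (.=original, N=cursor N): . . . 1 1 . 2 2 . .
Index 3: author = 1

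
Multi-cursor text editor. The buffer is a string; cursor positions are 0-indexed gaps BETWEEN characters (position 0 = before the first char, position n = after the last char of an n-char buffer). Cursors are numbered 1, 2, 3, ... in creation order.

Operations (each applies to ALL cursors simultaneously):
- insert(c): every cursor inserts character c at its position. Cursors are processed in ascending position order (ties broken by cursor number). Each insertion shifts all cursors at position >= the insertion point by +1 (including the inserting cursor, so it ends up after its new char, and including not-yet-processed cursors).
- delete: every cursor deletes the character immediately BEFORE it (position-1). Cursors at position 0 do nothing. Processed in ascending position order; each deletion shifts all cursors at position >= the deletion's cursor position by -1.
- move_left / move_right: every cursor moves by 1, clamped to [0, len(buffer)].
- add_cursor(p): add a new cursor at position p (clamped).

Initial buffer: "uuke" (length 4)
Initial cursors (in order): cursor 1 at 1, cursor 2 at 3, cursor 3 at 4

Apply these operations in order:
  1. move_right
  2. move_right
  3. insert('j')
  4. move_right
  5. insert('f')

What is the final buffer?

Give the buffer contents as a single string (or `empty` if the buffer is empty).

After op 1 (move_right): buffer="uuke" (len 4), cursors c1@2 c2@4 c3@4, authorship ....
After op 2 (move_right): buffer="uuke" (len 4), cursors c1@3 c2@4 c3@4, authorship ....
After op 3 (insert('j')): buffer="uukjejj" (len 7), cursors c1@4 c2@7 c3@7, authorship ...1.23
After op 4 (move_right): buffer="uukjejj" (len 7), cursors c1@5 c2@7 c3@7, authorship ...1.23
After op 5 (insert('f')): buffer="uukjefjjff" (len 10), cursors c1@6 c2@10 c3@10, authorship ...1.12323

Answer: uukjefjjff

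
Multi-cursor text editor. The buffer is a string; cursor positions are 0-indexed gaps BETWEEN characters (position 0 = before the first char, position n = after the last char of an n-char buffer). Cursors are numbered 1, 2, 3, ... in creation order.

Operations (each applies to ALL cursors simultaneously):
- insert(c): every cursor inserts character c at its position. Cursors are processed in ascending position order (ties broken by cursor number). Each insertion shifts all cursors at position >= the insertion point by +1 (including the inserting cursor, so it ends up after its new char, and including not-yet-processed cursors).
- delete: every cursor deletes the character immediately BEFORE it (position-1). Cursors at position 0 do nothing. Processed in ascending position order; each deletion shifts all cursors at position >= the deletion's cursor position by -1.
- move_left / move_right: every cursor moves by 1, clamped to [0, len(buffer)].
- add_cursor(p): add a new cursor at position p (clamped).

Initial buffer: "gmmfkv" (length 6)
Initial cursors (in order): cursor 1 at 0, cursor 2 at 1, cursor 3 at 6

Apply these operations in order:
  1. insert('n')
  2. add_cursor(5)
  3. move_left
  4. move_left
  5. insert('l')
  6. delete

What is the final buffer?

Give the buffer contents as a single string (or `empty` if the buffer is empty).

After op 1 (insert('n')): buffer="ngnmmfkvn" (len 9), cursors c1@1 c2@3 c3@9, authorship 1.2.....3
After op 2 (add_cursor(5)): buffer="ngnmmfkvn" (len 9), cursors c1@1 c2@3 c4@5 c3@9, authorship 1.2.....3
After op 3 (move_left): buffer="ngnmmfkvn" (len 9), cursors c1@0 c2@2 c4@4 c3@8, authorship 1.2.....3
After op 4 (move_left): buffer="ngnmmfkvn" (len 9), cursors c1@0 c2@1 c4@3 c3@7, authorship 1.2.....3
After op 5 (insert('l')): buffer="lnlgnlmmfklvn" (len 13), cursors c1@1 c2@3 c4@6 c3@11, authorship 112.24....3.3
After op 6 (delete): buffer="ngnmmfkvn" (len 9), cursors c1@0 c2@1 c4@3 c3@7, authorship 1.2.....3

Answer: ngnmmfkvn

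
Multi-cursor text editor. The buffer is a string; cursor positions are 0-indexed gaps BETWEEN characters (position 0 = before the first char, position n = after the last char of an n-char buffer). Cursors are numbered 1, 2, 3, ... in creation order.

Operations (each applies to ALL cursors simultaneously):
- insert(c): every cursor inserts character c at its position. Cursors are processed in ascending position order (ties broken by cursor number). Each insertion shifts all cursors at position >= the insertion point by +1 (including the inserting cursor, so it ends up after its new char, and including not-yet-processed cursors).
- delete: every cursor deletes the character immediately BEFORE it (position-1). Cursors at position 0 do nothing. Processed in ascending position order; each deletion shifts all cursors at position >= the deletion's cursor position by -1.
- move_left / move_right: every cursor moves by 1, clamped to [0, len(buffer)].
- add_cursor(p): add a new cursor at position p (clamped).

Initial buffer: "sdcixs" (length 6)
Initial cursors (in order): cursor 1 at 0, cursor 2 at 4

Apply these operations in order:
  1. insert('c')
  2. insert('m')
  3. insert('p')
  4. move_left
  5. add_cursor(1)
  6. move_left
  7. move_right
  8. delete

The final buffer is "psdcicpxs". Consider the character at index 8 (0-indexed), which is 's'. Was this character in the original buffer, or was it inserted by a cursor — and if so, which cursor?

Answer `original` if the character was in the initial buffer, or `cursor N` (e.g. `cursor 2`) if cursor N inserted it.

After op 1 (insert('c')): buffer="csdcicxs" (len 8), cursors c1@1 c2@6, authorship 1....2..
After op 2 (insert('m')): buffer="cmsdcicmxs" (len 10), cursors c1@2 c2@8, authorship 11....22..
After op 3 (insert('p')): buffer="cmpsdcicmpxs" (len 12), cursors c1@3 c2@10, authorship 111....222..
After op 4 (move_left): buffer="cmpsdcicmpxs" (len 12), cursors c1@2 c2@9, authorship 111....222..
After op 5 (add_cursor(1)): buffer="cmpsdcicmpxs" (len 12), cursors c3@1 c1@2 c2@9, authorship 111....222..
After op 6 (move_left): buffer="cmpsdcicmpxs" (len 12), cursors c3@0 c1@1 c2@8, authorship 111....222..
After op 7 (move_right): buffer="cmpsdcicmpxs" (len 12), cursors c3@1 c1@2 c2@9, authorship 111....222..
After op 8 (delete): buffer="psdcicpxs" (len 9), cursors c1@0 c3@0 c2@6, authorship 1....22..
Authorship (.=original, N=cursor N): 1 . . . . 2 2 . .
Index 8: author = original

Answer: original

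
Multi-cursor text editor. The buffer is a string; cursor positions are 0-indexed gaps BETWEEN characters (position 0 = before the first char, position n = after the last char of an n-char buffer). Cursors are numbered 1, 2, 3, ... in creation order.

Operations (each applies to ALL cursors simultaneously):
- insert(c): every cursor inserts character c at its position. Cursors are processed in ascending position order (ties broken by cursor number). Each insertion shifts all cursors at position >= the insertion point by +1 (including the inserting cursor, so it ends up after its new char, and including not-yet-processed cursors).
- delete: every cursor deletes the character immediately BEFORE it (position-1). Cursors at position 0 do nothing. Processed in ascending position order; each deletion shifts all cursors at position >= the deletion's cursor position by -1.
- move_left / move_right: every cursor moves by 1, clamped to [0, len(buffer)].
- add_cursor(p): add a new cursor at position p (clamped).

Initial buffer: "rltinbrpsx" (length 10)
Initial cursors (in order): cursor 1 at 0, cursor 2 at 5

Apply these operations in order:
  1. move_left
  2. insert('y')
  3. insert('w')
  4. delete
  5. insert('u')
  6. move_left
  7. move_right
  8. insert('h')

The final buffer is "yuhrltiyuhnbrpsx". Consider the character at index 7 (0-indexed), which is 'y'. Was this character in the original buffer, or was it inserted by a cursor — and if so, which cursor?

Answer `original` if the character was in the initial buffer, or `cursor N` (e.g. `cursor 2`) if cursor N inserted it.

Answer: cursor 2

Derivation:
After op 1 (move_left): buffer="rltinbrpsx" (len 10), cursors c1@0 c2@4, authorship ..........
After op 2 (insert('y')): buffer="yrltiynbrpsx" (len 12), cursors c1@1 c2@6, authorship 1....2......
After op 3 (insert('w')): buffer="ywrltiywnbrpsx" (len 14), cursors c1@2 c2@8, authorship 11....22......
After op 4 (delete): buffer="yrltiynbrpsx" (len 12), cursors c1@1 c2@6, authorship 1....2......
After op 5 (insert('u')): buffer="yurltiyunbrpsx" (len 14), cursors c1@2 c2@8, authorship 11....22......
After op 6 (move_left): buffer="yurltiyunbrpsx" (len 14), cursors c1@1 c2@7, authorship 11....22......
After op 7 (move_right): buffer="yurltiyunbrpsx" (len 14), cursors c1@2 c2@8, authorship 11....22......
After op 8 (insert('h')): buffer="yuhrltiyuhnbrpsx" (len 16), cursors c1@3 c2@10, authorship 111....222......
Authorship (.=original, N=cursor N): 1 1 1 . . . . 2 2 2 . . . . . .
Index 7: author = 2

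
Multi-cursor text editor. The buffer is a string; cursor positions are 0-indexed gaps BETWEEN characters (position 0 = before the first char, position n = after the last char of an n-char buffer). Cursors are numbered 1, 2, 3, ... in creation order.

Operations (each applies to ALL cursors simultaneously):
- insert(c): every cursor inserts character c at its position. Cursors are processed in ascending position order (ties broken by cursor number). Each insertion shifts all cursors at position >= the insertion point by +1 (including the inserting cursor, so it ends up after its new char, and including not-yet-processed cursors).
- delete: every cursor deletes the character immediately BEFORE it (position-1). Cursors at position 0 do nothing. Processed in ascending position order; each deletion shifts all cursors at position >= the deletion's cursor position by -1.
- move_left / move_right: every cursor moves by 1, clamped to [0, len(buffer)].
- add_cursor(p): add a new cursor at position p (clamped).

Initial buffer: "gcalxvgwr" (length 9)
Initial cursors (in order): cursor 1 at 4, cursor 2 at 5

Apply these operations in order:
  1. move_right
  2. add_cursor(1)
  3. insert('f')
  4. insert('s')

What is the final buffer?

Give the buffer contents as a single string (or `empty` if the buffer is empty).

After op 1 (move_right): buffer="gcalxvgwr" (len 9), cursors c1@5 c2@6, authorship .........
After op 2 (add_cursor(1)): buffer="gcalxvgwr" (len 9), cursors c3@1 c1@5 c2@6, authorship .........
After op 3 (insert('f')): buffer="gfcalxfvfgwr" (len 12), cursors c3@2 c1@7 c2@9, authorship .3....1.2...
After op 4 (insert('s')): buffer="gfscalxfsvfsgwr" (len 15), cursors c3@3 c1@9 c2@12, authorship .33....11.22...

Answer: gfscalxfsvfsgwr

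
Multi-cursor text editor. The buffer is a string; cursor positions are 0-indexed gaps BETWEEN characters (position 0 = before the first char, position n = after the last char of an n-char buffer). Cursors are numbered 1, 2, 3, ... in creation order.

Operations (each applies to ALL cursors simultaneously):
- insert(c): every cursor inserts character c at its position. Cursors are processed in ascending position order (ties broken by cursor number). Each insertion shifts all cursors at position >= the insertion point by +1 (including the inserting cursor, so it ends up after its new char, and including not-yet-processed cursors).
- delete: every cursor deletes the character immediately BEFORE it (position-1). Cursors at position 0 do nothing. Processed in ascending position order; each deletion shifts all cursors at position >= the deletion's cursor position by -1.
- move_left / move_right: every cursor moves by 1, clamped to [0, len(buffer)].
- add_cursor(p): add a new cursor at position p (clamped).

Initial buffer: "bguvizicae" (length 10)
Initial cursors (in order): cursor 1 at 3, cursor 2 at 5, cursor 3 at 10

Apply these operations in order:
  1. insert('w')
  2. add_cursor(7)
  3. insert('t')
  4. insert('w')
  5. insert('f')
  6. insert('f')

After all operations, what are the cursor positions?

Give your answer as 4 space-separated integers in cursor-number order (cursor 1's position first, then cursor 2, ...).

After op 1 (insert('w')): buffer="bguwviwzicaew" (len 13), cursors c1@4 c2@7 c3@13, authorship ...1..2.....3
After op 2 (add_cursor(7)): buffer="bguwviwzicaew" (len 13), cursors c1@4 c2@7 c4@7 c3@13, authorship ...1..2.....3
After op 3 (insert('t')): buffer="bguwtviwttzicaewt" (len 17), cursors c1@5 c2@10 c4@10 c3@17, authorship ...11..224.....33
After op 4 (insert('w')): buffer="bguwtwviwttwwzicaewtw" (len 21), cursors c1@6 c2@13 c4@13 c3@21, authorship ...111..22424.....333
After op 5 (insert('f')): buffer="bguwtwfviwttwwffzicaewtwf" (len 25), cursors c1@7 c2@16 c4@16 c3@25, authorship ...1111..2242424.....3333
After op 6 (insert('f')): buffer="bguwtwffviwttwwffffzicaewtwff" (len 29), cursors c1@8 c2@19 c4@19 c3@29, authorship ...11111..224242424.....33333

Answer: 8 19 29 19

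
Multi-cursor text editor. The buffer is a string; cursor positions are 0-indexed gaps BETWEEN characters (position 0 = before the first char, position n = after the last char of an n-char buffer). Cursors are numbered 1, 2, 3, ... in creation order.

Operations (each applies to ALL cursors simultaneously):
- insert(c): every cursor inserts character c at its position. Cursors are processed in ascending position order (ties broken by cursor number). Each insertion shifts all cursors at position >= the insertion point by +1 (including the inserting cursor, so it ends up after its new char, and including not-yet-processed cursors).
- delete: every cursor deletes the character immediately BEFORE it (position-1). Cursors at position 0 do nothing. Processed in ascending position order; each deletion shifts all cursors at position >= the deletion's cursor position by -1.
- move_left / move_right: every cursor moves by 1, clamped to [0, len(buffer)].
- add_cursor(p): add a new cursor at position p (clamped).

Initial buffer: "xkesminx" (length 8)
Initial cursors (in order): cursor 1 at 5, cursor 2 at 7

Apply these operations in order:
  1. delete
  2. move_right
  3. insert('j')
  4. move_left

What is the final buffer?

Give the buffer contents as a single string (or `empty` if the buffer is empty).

Answer: xkesijxj

Derivation:
After op 1 (delete): buffer="xkesix" (len 6), cursors c1@4 c2@5, authorship ......
After op 2 (move_right): buffer="xkesix" (len 6), cursors c1@5 c2@6, authorship ......
After op 3 (insert('j')): buffer="xkesijxj" (len 8), cursors c1@6 c2@8, authorship .....1.2
After op 4 (move_left): buffer="xkesijxj" (len 8), cursors c1@5 c2@7, authorship .....1.2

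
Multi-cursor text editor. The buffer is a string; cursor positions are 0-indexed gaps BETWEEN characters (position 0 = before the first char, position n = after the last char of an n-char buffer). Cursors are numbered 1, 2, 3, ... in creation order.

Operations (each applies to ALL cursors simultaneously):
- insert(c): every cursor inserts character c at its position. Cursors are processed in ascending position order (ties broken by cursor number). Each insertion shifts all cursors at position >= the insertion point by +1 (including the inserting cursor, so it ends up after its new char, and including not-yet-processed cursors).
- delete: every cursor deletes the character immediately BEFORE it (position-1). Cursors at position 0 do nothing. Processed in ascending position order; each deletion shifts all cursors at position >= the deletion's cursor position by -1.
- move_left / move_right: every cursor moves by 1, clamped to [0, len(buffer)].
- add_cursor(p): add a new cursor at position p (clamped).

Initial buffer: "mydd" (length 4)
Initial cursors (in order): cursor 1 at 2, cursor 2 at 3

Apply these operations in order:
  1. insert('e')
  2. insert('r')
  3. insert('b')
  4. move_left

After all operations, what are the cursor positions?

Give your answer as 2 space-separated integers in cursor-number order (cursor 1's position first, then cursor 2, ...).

After op 1 (insert('e')): buffer="myeded" (len 6), cursors c1@3 c2@5, authorship ..1.2.
After op 2 (insert('r')): buffer="myerderd" (len 8), cursors c1@4 c2@7, authorship ..11.22.
After op 3 (insert('b')): buffer="myerbderbd" (len 10), cursors c1@5 c2@9, authorship ..111.222.
After op 4 (move_left): buffer="myerbderbd" (len 10), cursors c1@4 c2@8, authorship ..111.222.

Answer: 4 8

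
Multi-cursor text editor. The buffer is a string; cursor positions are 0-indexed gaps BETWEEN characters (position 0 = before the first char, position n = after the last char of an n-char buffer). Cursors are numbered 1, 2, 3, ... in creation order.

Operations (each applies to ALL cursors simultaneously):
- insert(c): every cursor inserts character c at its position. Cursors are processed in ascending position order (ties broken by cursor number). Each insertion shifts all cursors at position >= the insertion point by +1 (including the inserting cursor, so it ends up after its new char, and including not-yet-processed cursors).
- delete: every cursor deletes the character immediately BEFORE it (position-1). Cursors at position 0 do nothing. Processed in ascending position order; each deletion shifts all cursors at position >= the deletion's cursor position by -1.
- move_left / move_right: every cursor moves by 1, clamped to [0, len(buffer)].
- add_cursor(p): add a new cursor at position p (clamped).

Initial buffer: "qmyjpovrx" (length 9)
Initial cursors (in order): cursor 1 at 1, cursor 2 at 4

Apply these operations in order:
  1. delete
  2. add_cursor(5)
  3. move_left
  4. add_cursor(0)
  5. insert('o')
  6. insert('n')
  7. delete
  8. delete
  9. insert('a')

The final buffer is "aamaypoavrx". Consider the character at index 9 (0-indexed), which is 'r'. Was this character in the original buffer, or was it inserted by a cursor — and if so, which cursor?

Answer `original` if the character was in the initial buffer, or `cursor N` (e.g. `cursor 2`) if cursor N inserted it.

After op 1 (delete): buffer="mypovrx" (len 7), cursors c1@0 c2@2, authorship .......
After op 2 (add_cursor(5)): buffer="mypovrx" (len 7), cursors c1@0 c2@2 c3@5, authorship .......
After op 3 (move_left): buffer="mypovrx" (len 7), cursors c1@0 c2@1 c3@4, authorship .......
After op 4 (add_cursor(0)): buffer="mypovrx" (len 7), cursors c1@0 c4@0 c2@1 c3@4, authorship .......
After op 5 (insert('o')): buffer="oomoypoovrx" (len 11), cursors c1@2 c4@2 c2@4 c3@8, authorship 14.2...3...
After op 6 (insert('n')): buffer="oonnmonypoonvrx" (len 15), cursors c1@4 c4@4 c2@7 c3@12, authorship 1414.22...33...
After op 7 (delete): buffer="oomoypoovrx" (len 11), cursors c1@2 c4@2 c2@4 c3@8, authorship 14.2...3...
After op 8 (delete): buffer="mypovrx" (len 7), cursors c1@0 c4@0 c2@1 c3@4, authorship .......
After op 9 (insert('a')): buffer="aamaypoavrx" (len 11), cursors c1@2 c4@2 c2@4 c3@8, authorship 14.2...3...
Authorship (.=original, N=cursor N): 1 4 . 2 . . . 3 . . .
Index 9: author = original

Answer: original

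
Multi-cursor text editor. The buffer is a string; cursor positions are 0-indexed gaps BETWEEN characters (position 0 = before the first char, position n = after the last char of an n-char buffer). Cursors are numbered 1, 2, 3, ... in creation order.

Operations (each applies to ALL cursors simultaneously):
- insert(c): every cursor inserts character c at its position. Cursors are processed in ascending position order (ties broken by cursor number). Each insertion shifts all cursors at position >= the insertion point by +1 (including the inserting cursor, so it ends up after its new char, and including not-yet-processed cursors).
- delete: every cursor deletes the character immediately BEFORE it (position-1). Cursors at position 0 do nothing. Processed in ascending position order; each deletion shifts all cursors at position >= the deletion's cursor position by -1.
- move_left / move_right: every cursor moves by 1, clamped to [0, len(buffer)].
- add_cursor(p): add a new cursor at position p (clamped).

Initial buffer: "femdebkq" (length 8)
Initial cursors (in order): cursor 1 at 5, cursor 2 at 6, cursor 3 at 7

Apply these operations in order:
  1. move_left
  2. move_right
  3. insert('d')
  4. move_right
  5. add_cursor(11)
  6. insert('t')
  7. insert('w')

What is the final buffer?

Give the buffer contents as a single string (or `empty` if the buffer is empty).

After op 1 (move_left): buffer="femdebkq" (len 8), cursors c1@4 c2@5 c3@6, authorship ........
After op 2 (move_right): buffer="femdebkq" (len 8), cursors c1@5 c2@6 c3@7, authorship ........
After op 3 (insert('d')): buffer="femdedbdkdq" (len 11), cursors c1@6 c2@8 c3@10, authorship .....1.2.3.
After op 4 (move_right): buffer="femdedbdkdq" (len 11), cursors c1@7 c2@9 c3@11, authorship .....1.2.3.
After op 5 (add_cursor(11)): buffer="femdedbdkdq" (len 11), cursors c1@7 c2@9 c3@11 c4@11, authorship .....1.2.3.
After op 6 (insert('t')): buffer="femdedbtdktdqtt" (len 15), cursors c1@8 c2@11 c3@15 c4@15, authorship .....1.12.23.34
After op 7 (insert('w')): buffer="femdedbtwdktwdqttww" (len 19), cursors c1@9 c2@13 c3@19 c4@19, authorship .....1.112.223.3434

Answer: femdedbtwdktwdqttww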